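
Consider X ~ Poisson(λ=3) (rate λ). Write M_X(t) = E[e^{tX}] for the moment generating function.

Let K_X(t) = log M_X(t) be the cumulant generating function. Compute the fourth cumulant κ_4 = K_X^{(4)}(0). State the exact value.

κ_4 = d^4K/dt^4 |_{t=0} = 3

M_X(t) = e^(3*e^(t) - 3)
K_X(t) = log M_X(t) = 3*e^(t) - 3
dK/dt = 3*e^(t)
d^2K/dt^2 = 3*e^(t)
d^3K/dt^3 = 3*e^(t)
d^4K/dt^4 = 3*e^(t)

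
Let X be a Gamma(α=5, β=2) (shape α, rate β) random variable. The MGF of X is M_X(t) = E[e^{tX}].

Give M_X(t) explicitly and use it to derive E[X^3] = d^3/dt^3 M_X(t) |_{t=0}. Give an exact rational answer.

M_X(t) = 32/(2 - t)^5
dM/dt = 160/(t^6 - 12*t^5 + 60*t^4 - 160*t^3 + 240*t^2 - 192*t + 64)
d^2M/dt^2 = -960/(t^7 - 14*t^6 + 84*t^5 - 280*t^4 + 560*t^3 - 672*t^2 + 448*t - 128)
d^3M/dt^3 = 6720/(t^8 - 16*t^7 + 112*t^6 - 448*t^5 + 1120*t^4 - 1792*t^3 + 1792*t^2 - 1024*t + 256)

E[X^3] = d^3M/dt^3 |_{t=0} = 105/4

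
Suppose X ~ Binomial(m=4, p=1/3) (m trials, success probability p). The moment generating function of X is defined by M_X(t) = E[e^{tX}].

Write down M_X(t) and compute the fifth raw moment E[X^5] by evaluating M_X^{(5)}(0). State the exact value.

M_X(t) = (e^(t)/3 + 2/3)^4
M′(t) = 4*e^(4*t)/81 + 8*e^(3*t)/27 + 16*e^(2*t)/27 + 32*e^(t)/81
M′′(t) = 16*e^(4*t)/81 + 8*e^(3*t)/9 + 32*e^(2*t)/27 + 32*e^(t)/81
M′′′(t) = 64*e^(4*t)/81 + 8*e^(3*t)/3 + 64*e^(2*t)/27 + 32*e^(t)/81
M′′′′(t) = 256*e^(4*t)/81 + 8*e^(3*t) + 128*e^(2*t)/27 + 32*e^(t)/81
M′′′′′(t) = 1024*e^(4*t)/81 + 24*e^(3*t) + 256*e^(2*t)/27 + 32*e^(t)/81

E[X^5] = M′′′′′(0) = 1256/27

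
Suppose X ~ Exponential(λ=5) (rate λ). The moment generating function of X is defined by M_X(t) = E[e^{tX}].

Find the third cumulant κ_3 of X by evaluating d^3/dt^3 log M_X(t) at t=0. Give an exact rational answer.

κ_3 = D^3[K](0) = 2/125

M_X(t) = 5/(5 - t)
K_X(t) = log M_X(t) = -log(5 - t) + log(5)
D^3[K](t) = -2/(t^3 - 15*t^2 + 75*t - 125)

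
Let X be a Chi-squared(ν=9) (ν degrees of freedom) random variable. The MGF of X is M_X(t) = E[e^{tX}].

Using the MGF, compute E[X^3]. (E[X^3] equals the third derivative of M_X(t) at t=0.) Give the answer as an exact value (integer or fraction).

M_X(t) = (1 - 2*t)^(-9/2)

E[X^3] = M^(3)(0) = 1287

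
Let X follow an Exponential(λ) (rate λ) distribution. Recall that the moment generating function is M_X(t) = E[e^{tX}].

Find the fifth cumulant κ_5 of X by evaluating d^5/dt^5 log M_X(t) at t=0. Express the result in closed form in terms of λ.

M_X(t) = λ/(λ - t)
K_X(t) = log M_X(t) = log(λ) - log(λ - t)
K^(5)(t) = -24/(-λ^5 + 5*λ^4*t - 10*λ^3*t^2 + 10*λ^2*t^3 - 5*λ*t^4 + t^5)

κ_5 = K^(5)(0) = 24/λ^5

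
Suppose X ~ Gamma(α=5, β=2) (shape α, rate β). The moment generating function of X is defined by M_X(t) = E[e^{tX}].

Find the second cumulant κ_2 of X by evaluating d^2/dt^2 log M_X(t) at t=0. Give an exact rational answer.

κ_2 = K′′(0) = 5/4

M_X(t) = 32/(2 - t)^5
K_X(t) = log M_X(t) = -5*log(2 - t) + 5*log(2)
K′(t) = -5/(t - 2)
K′′(t) = 5/(t^2 - 4*t + 4)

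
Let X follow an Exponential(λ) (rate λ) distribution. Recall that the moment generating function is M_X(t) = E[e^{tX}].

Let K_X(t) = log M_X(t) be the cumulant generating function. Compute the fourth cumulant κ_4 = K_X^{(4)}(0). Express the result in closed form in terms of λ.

κ_4 = D^4[K](0) = 6/λ^4

M_X(t) = λ/(λ - t)
K_X(t) = log M_X(t) = log(λ) - log(λ - t)
D^4[K](t) = 6/(λ^4 - 4*λ^3*t + 6*λ^2*t^2 - 4*λ*t^3 + t^4)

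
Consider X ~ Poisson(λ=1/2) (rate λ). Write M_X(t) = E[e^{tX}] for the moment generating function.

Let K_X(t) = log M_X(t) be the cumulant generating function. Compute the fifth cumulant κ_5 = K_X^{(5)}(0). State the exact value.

κ_5 = D^5[K](0) = 1/2

M_X(t) = e^(e^(t)/2 - 1/2)
K_X(t) = log M_X(t) = e^(t)/2 - 1/2
D^5[K](t) = e^(t)/2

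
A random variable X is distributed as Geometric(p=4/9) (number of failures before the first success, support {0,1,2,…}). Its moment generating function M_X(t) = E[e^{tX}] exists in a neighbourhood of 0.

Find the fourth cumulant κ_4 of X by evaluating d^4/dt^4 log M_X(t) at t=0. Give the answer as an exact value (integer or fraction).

κ_4 = D^4[K](0) = 6435/128

M_X(t) = 4/(9*(1 - 5*e^(t)/9))
K_X(t) = log M_X(t) = -log(1 - 5*e^(t)/9) - 2*log(3) + 2*log(2)
D^4[K](t) = (1125*e^(3*t) + 8100*e^(2*t) + 3645*e^(t))/(625*e^(4*t) - 4500*e^(3*t) + 12150*e^(2*t) - 14580*e^(t) + 6561)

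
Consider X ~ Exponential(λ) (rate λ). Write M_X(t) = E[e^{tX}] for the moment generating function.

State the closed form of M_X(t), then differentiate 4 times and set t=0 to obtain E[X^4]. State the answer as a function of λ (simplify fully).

M_X(t) = λ/(λ - t)
D^4[M](t) = -24*λ/(-λ^5 + 5*λ^4*t - 10*λ^3*t^2 + 10*λ^2*t^3 - 5*λ*t^4 + t^5)

E[X^4] = D^4[M](0) = 24/λ^4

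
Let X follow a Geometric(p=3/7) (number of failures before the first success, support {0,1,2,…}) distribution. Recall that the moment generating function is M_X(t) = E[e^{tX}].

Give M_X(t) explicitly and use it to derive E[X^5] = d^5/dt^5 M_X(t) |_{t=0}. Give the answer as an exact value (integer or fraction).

E[X^5] = M′′′′′(0) = 135628/81

M_X(t) = 3/(7*(1 - 4*e^(t)/7))
M′(t) = 12*e^(t)/(16*e^(2*t) - 56*e^(t) + 49)
M′′(t) = (-48*e^(2*t) - 84*e^(t))/(64*e^(3*t) - 336*e^(2*t) + 588*e^(t) - 343)
M′′′(t) = (192*e^(3*t) + 1344*e^(2*t) + 588*e^(t))/(256*e^(4*t) - 1792*e^(3*t) + 4704*e^(2*t) - 5488*e^(t) + 2401)
M′′′′(t) = (-768*e^(4*t) - 14784*e^(3*t) - 25872*e^(2*t) - 4116*e^(t))/(1024*e^(5*t) - 8960*e^(4*t) + 31360*e^(3*t) - 54880*e^(2*t) + 48020*e^(t) - 16807)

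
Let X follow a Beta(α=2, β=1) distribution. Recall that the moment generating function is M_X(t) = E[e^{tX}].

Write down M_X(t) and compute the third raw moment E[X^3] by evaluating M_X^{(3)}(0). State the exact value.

E[X^3] = M′′′(0) = 2/5

M_X(t) = ₁F₁(2; 3; t)
M′(t) = 2*₁F₁(3; 4; t)/3
M′′(t) = ₁F₁(4; 5; t)/2
M′′′(t) = 2*₁F₁(5; 6; t)/5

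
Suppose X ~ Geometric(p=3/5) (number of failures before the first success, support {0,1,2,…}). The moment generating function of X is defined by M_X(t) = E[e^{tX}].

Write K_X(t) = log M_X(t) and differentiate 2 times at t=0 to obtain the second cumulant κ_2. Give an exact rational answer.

κ_2 = d^2K/dt^2 |_{t=0} = 10/9

M_X(t) = 3/(5*(1 - 2*e^(t)/5))
K_X(t) = log M_X(t) = -log(1 - 2*e^(t)/5) - log(5) + log(3)
dK/dt = -2*e^(t)/(2*e^(t) - 5)
d^2K/dt^2 = 10*e^(t)/(4*e^(2*t) - 20*e^(t) + 25)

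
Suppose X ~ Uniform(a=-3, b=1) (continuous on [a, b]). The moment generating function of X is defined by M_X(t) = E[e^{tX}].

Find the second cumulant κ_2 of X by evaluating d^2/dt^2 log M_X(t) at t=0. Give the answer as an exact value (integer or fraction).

κ_2 = K^(2)(0) = 4/3

M_X(t) = (e^(t) - e^(-3*t))/(4*t)
K_X(t) = log M_X(t) = -log(t) + log(e^(t) - e^(-3*t)) - 2*log(2)
K^(2)(t) = (-16*t^2*e^(4*t) + e^(8*t) - 2*e^(4*t) + 1)/(t^2*e^(8*t) - 2*t^2*e^(4*t) + t^2)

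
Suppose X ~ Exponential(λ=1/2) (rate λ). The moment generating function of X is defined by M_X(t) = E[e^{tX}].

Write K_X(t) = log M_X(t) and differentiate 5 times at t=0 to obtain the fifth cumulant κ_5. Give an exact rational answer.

κ_5 = K^(5)(0) = 768

M_X(t) = 1/(2*(1/2 - t))
K_X(t) = log M_X(t) = -log(1/2 - t) - log(2)
K^(5)(t) = -768/(32*t^5 - 80*t^4 + 80*t^3 - 40*t^2 + 10*t - 1)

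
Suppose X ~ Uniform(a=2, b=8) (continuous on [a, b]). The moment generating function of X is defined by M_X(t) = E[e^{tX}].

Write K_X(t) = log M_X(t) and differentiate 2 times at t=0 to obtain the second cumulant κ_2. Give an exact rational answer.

M_X(t) = (e^(8*t) - e^(2*t))/(6*t)
K_X(t) = log M_X(t) = -log(t) + log(e^(8*t) - e^(2*t)) - log(6)
K′(t) = (8*t*e^(6*t) - 2*t - e^(6*t) + 1)/(t*e^(6*t) - t)
K′′(t) = (-36*t^2*e^(6*t) + e^(12*t) - 2*e^(6*t) + 1)/(t^2*e^(12*t) - 2*t^2*e^(6*t) + t^2)

κ_2 = K′′(0) = 3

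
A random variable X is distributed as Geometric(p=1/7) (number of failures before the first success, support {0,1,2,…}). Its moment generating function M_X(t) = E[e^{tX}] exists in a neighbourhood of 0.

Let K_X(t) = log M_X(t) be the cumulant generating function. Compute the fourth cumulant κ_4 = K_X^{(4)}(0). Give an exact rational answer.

M_X(t) = 1/(7*(1 - 6*e^(t)/7))
K_X(t) = log M_X(t) = -log(1 - 6*e^(t)/7) - log(7)
dK/dt = -6*e^(t)/(6*e^(t) - 7)
d^2K/dt^2 = 42*e^(t)/(36*e^(2*t) - 84*e^(t) + 49)
d^3K/dt^3 = (-252*e^(2*t) - 294*e^(t))/(216*e^(3*t) - 756*e^(2*t) + 882*e^(t) - 343)
d^4K/dt^4 = (1512*e^(3*t) + 7056*e^(2*t) + 2058*e^(t))/(1296*e^(4*t) - 6048*e^(3*t) + 10584*e^(2*t) - 8232*e^(t) + 2401)

κ_4 = d^4K/dt^4 |_{t=0} = 10626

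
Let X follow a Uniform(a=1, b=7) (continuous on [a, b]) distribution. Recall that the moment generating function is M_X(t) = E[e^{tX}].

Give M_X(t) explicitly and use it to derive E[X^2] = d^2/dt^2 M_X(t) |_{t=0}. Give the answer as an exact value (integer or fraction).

M_X(t) = (e^(7*t) - e^(t))/(6*t)
M^(2)(t) = (49*t^2*e^(7*t) - t^2*e^(t) - 14*t*e^(7*t) + 2*t*e^(t) + 2*e^(7*t) - 2*e^(t))/(6*t^3)

E[X^2] = M^(2)(0) = 19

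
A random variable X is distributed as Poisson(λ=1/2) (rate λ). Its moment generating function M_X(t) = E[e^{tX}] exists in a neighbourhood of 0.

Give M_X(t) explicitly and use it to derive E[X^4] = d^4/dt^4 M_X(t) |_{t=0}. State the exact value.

E[X^4] = D^4[M](0) = 49/16

M_X(t) = e^(e^(t)/2 - 1/2)
D^4[M](t) = (e^(4*t)*e^(e^(t)/2) + 12*e^(3*t)*e^(e^(t)/2) + 28*e^(2*t)*e^(e^(t)/2) + 8*e^(t)*e^(e^(t)/2))*e^(-1/2)/16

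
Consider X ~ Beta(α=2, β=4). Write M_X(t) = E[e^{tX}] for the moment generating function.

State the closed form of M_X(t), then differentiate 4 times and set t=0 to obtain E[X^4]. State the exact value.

E[X^4] = d^4M/dt^4 |_{t=0} = 5/126

M_X(t) = ₁F₁(2; 6; t)
dM/dt = ₁F₁(3; 7; t)/3
d^2M/dt^2 = ₁F₁(4; 8; t)/7
d^3M/dt^3 = ₁F₁(5; 9; t)/14
d^4M/dt^4 = 5*₁F₁(6; 10; t)/126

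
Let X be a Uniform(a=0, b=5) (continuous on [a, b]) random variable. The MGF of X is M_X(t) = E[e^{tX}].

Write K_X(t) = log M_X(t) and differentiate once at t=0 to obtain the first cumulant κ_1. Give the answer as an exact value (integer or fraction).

κ_1 = K′(0) = 5/2

M_X(t) = (e^(5*t) - 1)/(5*t)
K_X(t) = log M_X(t) = -log(t) + log(e^(5*t) - 1) - log(5)
K′(t) = (5*t*e^(5*t) - e^(5*t) + 1)/(t*e^(5*t) - t)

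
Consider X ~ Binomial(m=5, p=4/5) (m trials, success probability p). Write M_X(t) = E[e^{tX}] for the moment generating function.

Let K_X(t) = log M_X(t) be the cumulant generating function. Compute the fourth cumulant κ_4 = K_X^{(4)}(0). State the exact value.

κ_4 = D^4[K](0) = 4/125

M_X(t) = (4*e^(t)/5 + 1/5)^5
K_X(t) = log M_X(t) = 5*log(4*e^(t)/5 + 1/5)
D^4[K](t) = (320*e^(3*t) - 320*e^(2*t) + 20*e^(t))/(256*e^(4*t) + 256*e^(3*t) + 96*e^(2*t) + 16*e^(t) + 1)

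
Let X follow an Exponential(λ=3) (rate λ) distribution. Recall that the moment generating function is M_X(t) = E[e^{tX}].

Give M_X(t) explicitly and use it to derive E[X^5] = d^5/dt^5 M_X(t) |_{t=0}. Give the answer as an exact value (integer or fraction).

E[X^5] = d^5M/dt^5 |_{t=0} = 40/81

M_X(t) = 3/(3 - t)
dM/dt = 3/(t^2 - 6*t + 9)
d^2M/dt^2 = -6/(t^3 - 9*t^2 + 27*t - 27)
d^3M/dt^3 = 18/(t^4 - 12*t^3 + 54*t^2 - 108*t + 81)
d^4M/dt^4 = -72/(t^5 - 15*t^4 + 90*t^3 - 270*t^2 + 405*t - 243)
d^5M/dt^5 = 360/(t^6 - 18*t^5 + 135*t^4 - 540*t^3 + 1215*t^2 - 1458*t + 729)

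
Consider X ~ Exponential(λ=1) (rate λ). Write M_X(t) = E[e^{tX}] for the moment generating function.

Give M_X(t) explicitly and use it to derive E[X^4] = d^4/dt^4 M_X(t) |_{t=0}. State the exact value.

M_X(t) = 1/(1 - t)
M′(t) = 1/(t^2 - 2*t + 1)
M′′(t) = -2/(t^3 - 3*t^2 + 3*t - 1)
M′′′(t) = 6/(t^4 - 4*t^3 + 6*t^2 - 4*t + 1)
M′′′′(t) = -24/(t^5 - 5*t^4 + 10*t^3 - 10*t^2 + 5*t - 1)

E[X^4] = M′′′′(0) = 24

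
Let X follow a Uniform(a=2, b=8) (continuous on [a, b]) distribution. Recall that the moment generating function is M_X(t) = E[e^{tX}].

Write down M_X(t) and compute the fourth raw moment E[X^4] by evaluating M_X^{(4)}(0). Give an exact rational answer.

E[X^4] = D^4[M](0) = 5456/5

M_X(t) = (e^(8*t) - e^(2*t))/(6*t)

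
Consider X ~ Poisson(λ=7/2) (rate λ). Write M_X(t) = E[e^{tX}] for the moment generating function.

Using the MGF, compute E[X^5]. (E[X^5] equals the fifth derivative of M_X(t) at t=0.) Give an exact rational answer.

M_X(t) = e^(7*e^(t)/2 - 7/2)
D^5[M](t) = (16807*e^(5*t)*e^(7*e^(t)/2) + 48020*e^(4*t)*e^(7*e^(t)/2) + 34300*e^(3*t)*e^(7*e^(t)/2) + 5880*e^(2*t)*e^(7*e^(t)/2) + 112*e^(t)*e^(7*e^(t)/2))*e^(-7/2)/32

E[X^5] = D^5[M](0) = 105119/32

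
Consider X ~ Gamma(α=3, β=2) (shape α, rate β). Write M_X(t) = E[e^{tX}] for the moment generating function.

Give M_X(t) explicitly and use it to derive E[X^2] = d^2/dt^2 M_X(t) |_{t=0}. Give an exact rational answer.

E[X^2] = D^2[M](0) = 3

M_X(t) = 8/(2 - t)^3
D^2[M](t) = -96/(t^5 - 10*t^4 + 40*t^3 - 80*t^2 + 80*t - 32)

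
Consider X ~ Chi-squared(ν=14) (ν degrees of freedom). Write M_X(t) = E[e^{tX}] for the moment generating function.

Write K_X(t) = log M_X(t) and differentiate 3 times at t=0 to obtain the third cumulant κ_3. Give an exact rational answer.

κ_3 = D^3[K](0) = 112

M_X(t) = (1 - 2*t)^(-7)
K_X(t) = log M_X(t) = -7*log(1 - 2*t)
D^3[K](t) = -112/(8*t^3 - 12*t^2 + 6*t - 1)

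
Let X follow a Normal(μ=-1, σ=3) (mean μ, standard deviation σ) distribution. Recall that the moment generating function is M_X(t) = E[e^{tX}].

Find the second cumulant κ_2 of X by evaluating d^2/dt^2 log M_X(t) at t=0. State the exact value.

κ_2 = d^2K/dt^2 |_{t=0} = 9

M_X(t) = e^(9*t^2/2 - t)
K_X(t) = log M_X(t) = 9*t^2/2 - t
dK/dt = 9*t - 1
d^2K/dt^2 = 9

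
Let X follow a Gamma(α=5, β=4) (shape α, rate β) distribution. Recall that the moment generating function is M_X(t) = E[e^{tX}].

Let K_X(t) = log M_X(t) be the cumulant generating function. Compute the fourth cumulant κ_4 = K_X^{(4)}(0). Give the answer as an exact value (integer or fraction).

κ_4 = K′′′′(0) = 15/128

M_X(t) = 1024/(4 - t)^5
K_X(t) = log M_X(t) = -5*log(4 - t) + 10*log(2)
K′(t) = -5/(t - 4)
K′′(t) = 5/(t^2 - 8*t + 16)
K′′′(t) = -10/(t^3 - 12*t^2 + 48*t - 64)
K′′′′(t) = 30/(t^4 - 16*t^3 + 96*t^2 - 256*t + 256)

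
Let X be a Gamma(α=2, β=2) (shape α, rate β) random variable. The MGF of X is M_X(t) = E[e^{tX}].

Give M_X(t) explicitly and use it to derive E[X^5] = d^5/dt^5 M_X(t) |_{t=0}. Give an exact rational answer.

E[X^5] = d^5M/dt^5 |_{t=0} = 45/2

M_X(t) = 4/(2 - t)^2
dM/dt = -8/(t^3 - 6*t^2 + 12*t - 8)
d^2M/dt^2 = 24/(t^4 - 8*t^3 + 24*t^2 - 32*t + 16)
d^3M/dt^3 = -96/(t^5 - 10*t^4 + 40*t^3 - 80*t^2 + 80*t - 32)
d^4M/dt^4 = 480/(t^6 - 12*t^5 + 60*t^4 - 160*t^3 + 240*t^2 - 192*t + 64)
d^5M/dt^5 = -2880/(t^7 - 14*t^6 + 84*t^5 - 280*t^4 + 560*t^3 - 672*t^2 + 448*t - 128)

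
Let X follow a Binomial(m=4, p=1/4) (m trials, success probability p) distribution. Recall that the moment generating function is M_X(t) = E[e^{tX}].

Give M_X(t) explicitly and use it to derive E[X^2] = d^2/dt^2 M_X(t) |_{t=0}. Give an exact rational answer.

M_X(t) = (e^(t)/4 + 3/4)^4
M^(2)(t) = e^(4*t)/16 + 27*e^(3*t)/64 + 27*e^(2*t)/32 + 27*e^(t)/64

E[X^2] = M^(2)(0) = 7/4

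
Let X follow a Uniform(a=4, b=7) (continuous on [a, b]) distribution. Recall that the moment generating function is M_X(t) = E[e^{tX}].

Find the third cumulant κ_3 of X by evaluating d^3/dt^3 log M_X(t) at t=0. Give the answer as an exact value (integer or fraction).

M_X(t) = (e^(7*t) - e^(4*t))/(3*t)
K_X(t) = log M_X(t) = -log(t) + log(e^(7*t) - e^(4*t)) - log(3)
K′(t) = (7*t*e^(3*t) - 4*t - e^(3*t) + 1)/(t*e^(3*t) - t)
K′′(t) = (-9*t^2*e^(3*t) + e^(6*t) - 2*e^(3*t) + 1)/(t^2*e^(6*t) - 2*t^2*e^(3*t) + t^2)
K′′′(t) = (27*t^3*e^(6*t) + 27*t^3*e^(3*t) - 2*e^(9*t) + 6*e^(6*t) - 6*e^(3*t) + 2)/(t^3*e^(9*t) - 3*t^3*e^(6*t) + 3*t^3*e^(3*t) - t^3)

κ_3 = K′′′(0) = 0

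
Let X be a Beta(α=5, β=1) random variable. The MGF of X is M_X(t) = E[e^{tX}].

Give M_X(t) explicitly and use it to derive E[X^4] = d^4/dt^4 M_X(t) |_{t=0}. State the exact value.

M_X(t) = ₁F₁(5; 6; t)
M′(t) = 5*₁F₁(6; 7; t)/6
M′′(t) = 5*₁F₁(7; 8; t)/7
M′′′(t) = 5*₁F₁(8; 9; t)/8
M′′′′(t) = 5*₁F₁(9; 10; t)/9

E[X^4] = M′′′′(0) = 5/9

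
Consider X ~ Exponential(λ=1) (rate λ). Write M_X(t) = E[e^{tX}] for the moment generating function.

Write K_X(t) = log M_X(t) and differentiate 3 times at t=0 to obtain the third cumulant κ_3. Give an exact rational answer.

M_X(t) = 1/(1 - t)
K_X(t) = log M_X(t) = -log(1 - t)
D^3[K](t) = -2/(t^3 - 3*t^2 + 3*t - 1)

κ_3 = D^3[K](0) = 2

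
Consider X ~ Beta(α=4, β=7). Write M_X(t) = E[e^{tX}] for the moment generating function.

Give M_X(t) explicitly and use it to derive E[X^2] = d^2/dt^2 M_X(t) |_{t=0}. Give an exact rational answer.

M_X(t) = ₁F₁(4; 11; t)
M^(2)(t) = 5*₁F₁(6; 13; t)/33

E[X^2] = M^(2)(0) = 5/33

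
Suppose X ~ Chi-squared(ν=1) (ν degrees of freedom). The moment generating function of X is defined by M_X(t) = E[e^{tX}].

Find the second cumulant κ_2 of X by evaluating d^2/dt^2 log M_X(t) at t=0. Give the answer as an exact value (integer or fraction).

κ_2 = d^2K/dt^2 |_{t=0} = 2

M_X(t) = 1/√(1 - 2*t)
K_X(t) = log M_X(t) = -log(1 - 2*t)/2
dK/dt = -1/(2*t - 1)
d^2K/dt^2 = 2/(4*t^2 - 4*t + 1)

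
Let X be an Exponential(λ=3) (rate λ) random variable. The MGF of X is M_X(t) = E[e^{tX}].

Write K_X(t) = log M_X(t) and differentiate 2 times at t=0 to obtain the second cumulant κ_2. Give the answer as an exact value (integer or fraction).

κ_2 = d^2K/dt^2 |_{t=0} = 1/9

M_X(t) = 3/(3 - t)
K_X(t) = log M_X(t) = -log(3 - t) + log(3)
dK/dt = -1/(t - 3)
d^2K/dt^2 = 1/(t^2 - 6*t + 9)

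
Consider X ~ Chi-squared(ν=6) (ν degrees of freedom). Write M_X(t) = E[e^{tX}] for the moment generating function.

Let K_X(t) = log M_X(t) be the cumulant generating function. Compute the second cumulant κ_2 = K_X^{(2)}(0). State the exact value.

κ_2 = D^2[K](0) = 12

M_X(t) = (1 - 2*t)^(-3)
K_X(t) = log M_X(t) = -3*log(1 - 2*t)
D^2[K](t) = 12/(4*t^2 - 4*t + 1)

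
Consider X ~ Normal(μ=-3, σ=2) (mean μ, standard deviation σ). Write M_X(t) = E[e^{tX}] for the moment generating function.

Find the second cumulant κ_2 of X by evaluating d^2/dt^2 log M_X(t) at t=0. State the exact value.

M_X(t) = e^(2*t^2 - 3*t)
K_X(t) = log M_X(t) = 2*t^2 - 3*t
K^(2)(t) = 4

κ_2 = K^(2)(0) = 4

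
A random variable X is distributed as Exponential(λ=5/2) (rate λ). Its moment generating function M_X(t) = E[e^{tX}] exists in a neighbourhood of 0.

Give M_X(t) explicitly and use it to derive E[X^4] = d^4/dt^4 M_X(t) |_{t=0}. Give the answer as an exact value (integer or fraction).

E[X^4] = M′′′′(0) = 384/625

M_X(t) = 5/(2*(5/2 - t))
M′(t) = 10/(4*t^2 - 20*t + 25)
M′′(t) = -40/(8*t^3 - 60*t^2 + 150*t - 125)
M′′′(t) = 240/(16*t^4 - 160*t^3 + 600*t^2 - 1000*t + 625)
M′′′′(t) = -1920/(32*t^5 - 400*t^4 + 2000*t^3 - 5000*t^2 + 6250*t - 3125)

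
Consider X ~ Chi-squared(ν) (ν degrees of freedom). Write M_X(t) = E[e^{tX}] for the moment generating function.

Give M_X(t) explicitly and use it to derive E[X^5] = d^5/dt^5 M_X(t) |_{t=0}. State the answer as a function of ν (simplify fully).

E[X^5] = D^5[M](0) = ν*(ν^4 + 20*ν^3 + 140*ν^2 + 400*ν + 384)

M_X(t) = (1 - 2*t)^(-ν/2)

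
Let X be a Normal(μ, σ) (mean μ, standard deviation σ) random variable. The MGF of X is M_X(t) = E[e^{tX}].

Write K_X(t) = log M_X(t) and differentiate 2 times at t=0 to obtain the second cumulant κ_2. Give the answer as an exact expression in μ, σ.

M_X(t) = e^(μ*t + σ^2*t^2/2)
K_X(t) = log M_X(t) = μ*t + σ^2*t^2/2
dK/dt = μ + σ^2*t
d^2K/dt^2 = σ^2

κ_2 = d^2K/dt^2 |_{t=0} = σ^2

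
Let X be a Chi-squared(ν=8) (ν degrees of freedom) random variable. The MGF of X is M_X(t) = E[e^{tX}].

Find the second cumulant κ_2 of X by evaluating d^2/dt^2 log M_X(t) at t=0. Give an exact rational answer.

κ_2 = D^2[K](0) = 16

M_X(t) = (1 - 2*t)^(-4)
K_X(t) = log M_X(t) = -4*log(1 - 2*t)
D^2[K](t) = 16/(4*t^2 - 4*t + 1)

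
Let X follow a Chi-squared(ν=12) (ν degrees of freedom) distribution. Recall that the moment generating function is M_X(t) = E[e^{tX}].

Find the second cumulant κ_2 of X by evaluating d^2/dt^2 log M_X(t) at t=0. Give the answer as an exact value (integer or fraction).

κ_2 = D^2[K](0) = 24

M_X(t) = (1 - 2*t)^(-6)
K_X(t) = log M_X(t) = -6*log(1 - 2*t)
D^2[K](t) = 24/(4*t^2 - 4*t + 1)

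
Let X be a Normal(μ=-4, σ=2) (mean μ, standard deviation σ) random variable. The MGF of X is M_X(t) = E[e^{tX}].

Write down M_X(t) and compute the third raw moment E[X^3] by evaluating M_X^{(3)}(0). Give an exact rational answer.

E[X^3] = D^3[M](0) = -112

M_X(t) = e^(2*t^2 - 4*t)
D^3[M](t) = (64*t^3*e^(2*t^2) - 192*t^2*e^(2*t^2) + 240*t*e^(2*t^2) - 112*e^(2*t^2))*e^(-4*t)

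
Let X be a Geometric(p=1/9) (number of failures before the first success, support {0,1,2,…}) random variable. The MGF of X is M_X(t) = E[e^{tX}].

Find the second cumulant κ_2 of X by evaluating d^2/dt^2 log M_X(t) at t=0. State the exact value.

M_X(t) = 1/(9*(1 - 8*e^(t)/9))
K_X(t) = log M_X(t) = -log(1 - 8*e^(t)/9) - 2*log(3)
D^2[K](t) = 72*e^(t)/(64*e^(2*t) - 144*e^(t) + 81)

κ_2 = D^2[K](0) = 72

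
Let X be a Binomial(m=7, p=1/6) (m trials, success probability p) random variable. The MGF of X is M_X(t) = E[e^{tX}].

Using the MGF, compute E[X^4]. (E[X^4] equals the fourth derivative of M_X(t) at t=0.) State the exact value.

E[X^4] = d^4M/dt^4 |_{t=0} = 427/27

M_X(t) = (e^(t)/6 + 5/6)^7
dM/dt = 7*e^(7*t)/279936 + 35*e^(6*t)/46656 + 875*e^(5*t)/93312 + 4375*e^(4*t)/69984 + 21875*e^(3*t)/93312 + 21875*e^(2*t)/46656 + 109375*e^(t)/279936
d^2M/dt^2 = 49*e^(7*t)/279936 + 35*e^(6*t)/7776 + 4375*e^(5*t)/93312 + 4375*e^(4*t)/17496 + 21875*e^(3*t)/31104 + 21875*e^(2*t)/23328 + 109375*e^(t)/279936
d^3M/dt^3 = 343*e^(7*t)/279936 + 35*e^(6*t)/1296 + 21875*e^(5*t)/93312 + 4375*e^(4*t)/4374 + 21875*e^(3*t)/10368 + 21875*e^(2*t)/11664 + 109375*e^(t)/279936
d^4M/dt^4 = 2401*e^(7*t)/279936 + 35*e^(6*t)/216 + 109375*e^(5*t)/93312 + 8750*e^(4*t)/2187 + 21875*e^(3*t)/3456 + 21875*e^(2*t)/5832 + 109375*e^(t)/279936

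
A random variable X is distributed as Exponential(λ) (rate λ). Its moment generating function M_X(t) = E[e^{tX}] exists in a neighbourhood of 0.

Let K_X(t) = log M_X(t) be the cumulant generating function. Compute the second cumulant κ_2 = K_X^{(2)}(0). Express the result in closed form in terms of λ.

M_X(t) = λ/(λ - t)
K_X(t) = log M_X(t) = log(λ) - log(λ - t)
D^2[K](t) = 1/(λ^2 - 2*λ*t + t^2)

κ_2 = D^2[K](0) = λ^(-2)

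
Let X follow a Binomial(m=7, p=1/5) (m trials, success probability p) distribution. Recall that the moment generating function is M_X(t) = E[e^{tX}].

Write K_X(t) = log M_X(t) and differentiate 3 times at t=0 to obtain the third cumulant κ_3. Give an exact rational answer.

M_X(t) = (e^(t)/5 + 4/5)^7
K_X(t) = log M_X(t) = 7*log(e^(t)/5 + 4/5)
K′(t) = 7*e^(t)/(e^(t) + 4)
K′′(t) = 28*e^(t)/(e^(2*t) + 8*e^(t) + 16)
K′′′(t) = (-28*e^(2*t) + 112*e^(t))/(e^(3*t) + 12*e^(2*t) + 48*e^(t) + 64)

κ_3 = K′′′(0) = 84/125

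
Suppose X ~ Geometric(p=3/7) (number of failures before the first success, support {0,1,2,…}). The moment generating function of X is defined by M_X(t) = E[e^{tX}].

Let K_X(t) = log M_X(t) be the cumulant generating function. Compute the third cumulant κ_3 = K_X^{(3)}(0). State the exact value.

M_X(t) = 3/(7*(1 - 4*e^(t)/7))
K_X(t) = log M_X(t) = -log(1 - 4*e^(t)/7) - log(7) + log(3)
D^3[K](t) = (-112*e^(2*t) - 196*e^(t))/(64*e^(3*t) - 336*e^(2*t) + 588*e^(t) - 343)

κ_3 = D^3[K](0) = 308/27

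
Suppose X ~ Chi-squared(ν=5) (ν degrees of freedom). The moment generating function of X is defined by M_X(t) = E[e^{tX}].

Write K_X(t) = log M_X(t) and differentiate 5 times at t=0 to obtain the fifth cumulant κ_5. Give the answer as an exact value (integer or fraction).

κ_5 = d^5K/dt^5 |_{t=0} = 1920

M_X(t) = (1 - 2*t)^(-5/2)
K_X(t) = log M_X(t) = -5*log(1 - 2*t)/2
dK/dt = -5/(2*t - 1)
d^2K/dt^2 = 10/(4*t^2 - 4*t + 1)
d^3K/dt^3 = -40/(8*t^3 - 12*t^2 + 6*t - 1)
d^4K/dt^4 = 240/(16*t^4 - 32*t^3 + 24*t^2 - 8*t + 1)
d^5K/dt^5 = -1920/(32*t^5 - 80*t^4 + 80*t^3 - 40*t^2 + 10*t - 1)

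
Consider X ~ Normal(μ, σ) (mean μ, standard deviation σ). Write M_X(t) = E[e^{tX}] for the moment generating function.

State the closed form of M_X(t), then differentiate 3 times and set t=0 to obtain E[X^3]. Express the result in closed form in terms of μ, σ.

E[X^3] = d^3M/dt^3 |_{t=0} = μ*(μ^2 + 3*σ^2)

M_X(t) = e^(μ*t + σ^2*t^2/2)
dM/dt = μ*e^(μ*t)*e^(σ^2*t^2/2) + σ^2*t*e^(μ*t)*e^(σ^2*t^2/2)
d^2M/dt^2 = μ^2*e^(μ*t)*e^(σ^2*t^2/2) + 2*μ*σ^2*t*e^(μ*t)*e^(σ^2*t^2/2) + σ^4*t^2*e^(μ*t)*e^(σ^2*t^2/2) + σ^2*e^(μ*t)*e^(σ^2*t^2/2)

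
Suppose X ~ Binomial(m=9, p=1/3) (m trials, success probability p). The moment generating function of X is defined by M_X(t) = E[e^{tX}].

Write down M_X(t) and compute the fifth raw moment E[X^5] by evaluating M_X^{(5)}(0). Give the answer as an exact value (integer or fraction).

M_X(t) = (e^(t)/3 + 2/3)^9

E[X^5] = M^(5)(0) = 9227/9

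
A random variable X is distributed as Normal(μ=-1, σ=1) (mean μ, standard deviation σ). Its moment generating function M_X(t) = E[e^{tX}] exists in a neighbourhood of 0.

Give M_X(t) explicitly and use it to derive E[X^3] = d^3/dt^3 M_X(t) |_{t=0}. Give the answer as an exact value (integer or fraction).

E[X^3] = d^3M/dt^3 |_{t=0} = -4

M_X(t) = e^(t^2/2 - t)
dM/dt = t*e^(-t)*e^(t^2/2) - e^(-t)*e^(t^2/2)
d^2M/dt^2 = (t^2*e^(t^2/2) - 2*t*e^(t^2/2) + 2*e^(t^2/2))*e^(-t)
d^3M/dt^3 = (t^3*e^(t^2/2) - 3*t^2*e^(t^2/2) + 6*t*e^(t^2/2) - 4*e^(t^2/2))*e^(-t)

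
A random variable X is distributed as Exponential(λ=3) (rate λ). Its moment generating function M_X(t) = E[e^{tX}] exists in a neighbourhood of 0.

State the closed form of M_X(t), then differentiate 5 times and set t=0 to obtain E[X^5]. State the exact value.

E[X^5] = M′′′′′(0) = 40/81

M_X(t) = 3/(3 - t)
M′(t) = 3/(t^2 - 6*t + 9)
M′′(t) = -6/(t^3 - 9*t^2 + 27*t - 27)
M′′′(t) = 18/(t^4 - 12*t^3 + 54*t^2 - 108*t + 81)
M′′′′(t) = -72/(t^5 - 15*t^4 + 90*t^3 - 270*t^2 + 405*t - 243)
M′′′′′(t) = 360/(t^6 - 18*t^5 + 135*t^4 - 540*t^3 + 1215*t^2 - 1458*t + 729)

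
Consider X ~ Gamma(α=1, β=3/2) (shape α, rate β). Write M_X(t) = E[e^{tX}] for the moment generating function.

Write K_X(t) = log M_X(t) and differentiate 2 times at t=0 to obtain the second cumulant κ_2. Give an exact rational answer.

κ_2 = K′′(0) = 4/9

M_X(t) = 3/(2*(3/2 - t))
K_X(t) = log M_X(t) = -log(3/2 - t) - log(2) + log(3)
K′(t) = -2/(2*t - 3)
K′′(t) = 4/(4*t^2 - 12*t + 9)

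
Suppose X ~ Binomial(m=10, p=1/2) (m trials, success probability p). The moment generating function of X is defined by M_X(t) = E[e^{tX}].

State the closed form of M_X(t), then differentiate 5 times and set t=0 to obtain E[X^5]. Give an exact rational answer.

E[X^5] = M^(5)(0) = 13375/2

M_X(t) = (e^(t)/2 + 1/2)^10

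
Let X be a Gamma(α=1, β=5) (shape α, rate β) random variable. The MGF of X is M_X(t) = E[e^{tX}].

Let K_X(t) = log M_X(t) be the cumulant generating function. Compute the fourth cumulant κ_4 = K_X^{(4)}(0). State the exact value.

M_X(t) = 5/(5 - t)
K_X(t) = log M_X(t) = -log(5 - t) + log(5)
dK/dt = -1/(t - 5)
d^2K/dt^2 = 1/(t^2 - 10*t + 25)
d^3K/dt^3 = -2/(t^3 - 15*t^2 + 75*t - 125)
d^4K/dt^4 = 6/(t^4 - 20*t^3 + 150*t^2 - 500*t + 625)

κ_4 = d^4K/dt^4 |_{t=0} = 6/625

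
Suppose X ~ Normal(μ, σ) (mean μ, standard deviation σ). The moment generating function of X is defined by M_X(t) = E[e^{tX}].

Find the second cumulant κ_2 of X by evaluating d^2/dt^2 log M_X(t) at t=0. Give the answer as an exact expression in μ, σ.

κ_2 = D^2[K](0) = σ^2

M_X(t) = e^(μ*t + σ^2*t^2/2)
K_X(t) = log M_X(t) = μ*t + σ^2*t^2/2
D^2[K](t) = σ^2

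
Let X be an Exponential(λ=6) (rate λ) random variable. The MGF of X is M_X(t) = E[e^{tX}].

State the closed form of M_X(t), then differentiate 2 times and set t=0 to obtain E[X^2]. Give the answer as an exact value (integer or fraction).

M_X(t) = 6/(6 - t)
M′(t) = 6/(t^2 - 12*t + 36)
M′′(t) = -12/(t^3 - 18*t^2 + 108*t - 216)

E[X^2] = M′′(0) = 1/18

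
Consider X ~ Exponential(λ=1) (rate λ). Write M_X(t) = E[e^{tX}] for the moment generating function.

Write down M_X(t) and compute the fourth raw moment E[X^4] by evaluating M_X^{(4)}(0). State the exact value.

E[X^4] = d^4M/dt^4 |_{t=0} = 24

M_X(t) = 1/(1 - t)
dM/dt = 1/(t^2 - 2*t + 1)
d^2M/dt^2 = -2/(t^3 - 3*t^2 + 3*t - 1)
d^3M/dt^3 = 6/(t^4 - 4*t^3 + 6*t^2 - 4*t + 1)
d^4M/dt^4 = -24/(t^5 - 5*t^4 + 10*t^3 - 10*t^2 + 5*t - 1)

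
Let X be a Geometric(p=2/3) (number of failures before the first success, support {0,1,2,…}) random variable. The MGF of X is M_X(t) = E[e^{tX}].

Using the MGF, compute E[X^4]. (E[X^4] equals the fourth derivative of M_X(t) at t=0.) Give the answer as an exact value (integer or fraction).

E[X^4] = M′′′′(0) = 10

M_X(t) = 2/(3*(1 - e^(t)/3))
M′(t) = 2*e^(t)/(e^(2*t) - 6*e^(t) + 9)
M′′(t) = (-2*e^(2*t) - 6*e^(t))/(e^(3*t) - 9*e^(2*t) + 27*e^(t) - 27)
M′′′(t) = (2*e^(3*t) + 24*e^(2*t) + 18*e^(t))/(e^(4*t) - 12*e^(3*t) + 54*e^(2*t) - 108*e^(t) + 81)
M′′′′(t) = (-2*e^(4*t) - 66*e^(3*t) - 198*e^(2*t) - 54*e^(t))/(e^(5*t) - 15*e^(4*t) + 90*e^(3*t) - 270*e^(2*t) + 405*e^(t) - 243)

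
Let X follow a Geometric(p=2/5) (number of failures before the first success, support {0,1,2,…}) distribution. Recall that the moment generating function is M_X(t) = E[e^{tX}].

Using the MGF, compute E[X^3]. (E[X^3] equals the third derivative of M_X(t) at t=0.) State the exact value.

M_X(t) = 2/(5*(1 - 3*e^(t)/5))
D^3[M](t) = (54*e^(3*t) + 360*e^(2*t) + 150*e^(t))/(81*e^(4*t) - 540*e^(3*t) + 1350*e^(2*t) - 1500*e^(t) + 625)

E[X^3] = D^3[M](0) = 141/4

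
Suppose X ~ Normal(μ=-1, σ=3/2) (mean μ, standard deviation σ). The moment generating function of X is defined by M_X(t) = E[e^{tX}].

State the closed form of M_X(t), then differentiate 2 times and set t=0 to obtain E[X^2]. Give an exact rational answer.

M_X(t) = e^(9*t^2/8 - t)
D^2[M](t) = (81*t^2*e^(9*t^2/8) - 72*t*e^(9*t^2/8) + 52*e^(9*t^2/8))*e^(-t)/16

E[X^2] = D^2[M](0) = 13/4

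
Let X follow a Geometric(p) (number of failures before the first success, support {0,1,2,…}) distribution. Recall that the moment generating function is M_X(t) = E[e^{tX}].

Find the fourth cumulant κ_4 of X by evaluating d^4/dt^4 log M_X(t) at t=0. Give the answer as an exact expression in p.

κ_4 = D^4[K](0) = (-p^3 + 7*p^2 - 12*p + 6)/p^4

M_X(t) = p/(-(1 - p)*e^(t) + 1)
K_X(t) = log M_X(t) = log(p) - log(-(1 - p)*e^(t) + 1)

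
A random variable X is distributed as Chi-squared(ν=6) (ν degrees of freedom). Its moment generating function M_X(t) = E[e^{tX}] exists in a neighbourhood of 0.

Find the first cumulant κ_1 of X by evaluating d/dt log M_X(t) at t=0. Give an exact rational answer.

κ_1 = dK/dt |_{t=0} = 6

M_X(t) = (1 - 2*t)^(-3)
K_X(t) = log M_X(t) = -3*log(1 - 2*t)
dK/dt = -6/(2*t - 1)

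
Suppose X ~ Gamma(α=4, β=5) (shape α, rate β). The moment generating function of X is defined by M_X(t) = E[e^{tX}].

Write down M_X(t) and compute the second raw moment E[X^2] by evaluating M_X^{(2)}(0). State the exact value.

M_X(t) = 625/(5 - t)^4
D^2[M](t) = 12500/(t^6 - 30*t^5 + 375*t^4 - 2500*t^3 + 9375*t^2 - 18750*t + 15625)

E[X^2] = D^2[M](0) = 4/5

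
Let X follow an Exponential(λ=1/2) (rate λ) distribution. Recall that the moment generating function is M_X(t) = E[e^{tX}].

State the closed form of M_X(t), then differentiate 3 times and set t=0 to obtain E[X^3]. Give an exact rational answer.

M_X(t) = 1/(2*(1/2 - t))
M′(t) = 2/(4*t^2 - 4*t + 1)
M′′(t) = -8/(8*t^3 - 12*t^2 + 6*t - 1)
M′′′(t) = 48/(16*t^4 - 32*t^3 + 24*t^2 - 8*t + 1)

E[X^3] = M′′′(0) = 48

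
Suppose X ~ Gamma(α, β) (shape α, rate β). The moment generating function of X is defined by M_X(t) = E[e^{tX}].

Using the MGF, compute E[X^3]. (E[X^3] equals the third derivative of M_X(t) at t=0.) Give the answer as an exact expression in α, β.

E[X^3] = M^(3)(0) = α*(α^2 + 3*α + 2)/β^3

M_X(t) = (β/(β - t))^α
M^(3)(t) = (-α^3*β^α*(1/(β - t))^α - 3*α^2*β^α*(1/(β - t))^α - 2*α*β^α*(1/(β - t))^α)/(-β^3 + 3*β^2*t - 3*β*t^2 + t^3)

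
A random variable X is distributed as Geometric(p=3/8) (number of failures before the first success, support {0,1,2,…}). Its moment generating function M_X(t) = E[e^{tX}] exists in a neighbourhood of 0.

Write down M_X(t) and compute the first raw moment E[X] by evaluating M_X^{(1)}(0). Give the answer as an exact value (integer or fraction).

M_X(t) = 3/(8*(1 - 5*e^(t)/8))
dM/dt = 15*e^(t)/(25*e^(2*t) - 80*e^(t) + 64)

E[X] = dM/dt |_{t=0} = 5/3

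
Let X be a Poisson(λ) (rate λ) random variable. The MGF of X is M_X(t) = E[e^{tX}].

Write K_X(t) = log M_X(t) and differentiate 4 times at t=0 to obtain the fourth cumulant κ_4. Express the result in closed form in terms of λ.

κ_4 = D^4[K](0) = λ

M_X(t) = e^(λ*(e^(t) - 1))
K_X(t) = log M_X(t) = λ*(e^(t) - 1)
D^4[K](t) = λ*e^(t)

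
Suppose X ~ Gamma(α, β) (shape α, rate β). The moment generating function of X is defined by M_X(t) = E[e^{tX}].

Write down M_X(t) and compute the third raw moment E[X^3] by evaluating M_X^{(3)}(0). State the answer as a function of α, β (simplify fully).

E[X^3] = M^(3)(0) = α*(α^2 + 3*α + 2)/β^3

M_X(t) = (β/(β - t))^α
M^(3)(t) = (-α^3*β^α*(1/(β - t))^α - 3*α^2*β^α*(1/(β - t))^α - 2*α*β^α*(1/(β - t))^α)/(-β^3 + 3*β^2*t - 3*β*t^2 + t^3)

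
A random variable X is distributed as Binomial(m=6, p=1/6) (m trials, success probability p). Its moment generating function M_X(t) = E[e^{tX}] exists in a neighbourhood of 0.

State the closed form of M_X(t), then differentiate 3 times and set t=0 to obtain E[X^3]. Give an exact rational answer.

M_X(t) = (e^(t)/6 + 5/6)^6
M^(3)(t) = e^(6*t)/216 + 625*e^(5*t)/7776 + 125*e^(4*t)/243 + 625*e^(3*t)/432 + 3125*e^(2*t)/1944 + 3125*e^(t)/7776

E[X^3] = M^(3)(0) = 73/18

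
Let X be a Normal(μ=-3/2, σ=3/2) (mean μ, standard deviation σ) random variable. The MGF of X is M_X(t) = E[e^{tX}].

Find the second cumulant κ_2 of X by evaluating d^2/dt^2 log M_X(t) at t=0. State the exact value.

κ_2 = d^2K/dt^2 |_{t=0} = 9/4

M_X(t) = e^(9*t^2/8 - 3*t/2)
K_X(t) = log M_X(t) = 9*t^2/8 - 3*t/2
dK/dt = 9*t/4 - 3/2
d^2K/dt^2 = 9/4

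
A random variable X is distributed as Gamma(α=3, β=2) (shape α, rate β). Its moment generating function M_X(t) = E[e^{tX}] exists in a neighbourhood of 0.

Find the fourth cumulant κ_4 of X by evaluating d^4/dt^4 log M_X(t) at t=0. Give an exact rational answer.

M_X(t) = 8/(2 - t)^3
K_X(t) = log M_X(t) = -3*log(2 - t) + 3*log(2)
K^(4)(t) = 18/(t^4 - 8*t^3 + 24*t^2 - 32*t + 16)

κ_4 = K^(4)(0) = 9/8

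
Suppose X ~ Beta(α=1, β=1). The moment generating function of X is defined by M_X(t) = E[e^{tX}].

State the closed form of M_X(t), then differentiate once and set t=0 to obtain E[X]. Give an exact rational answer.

E[X] = D[M](0) = 1/2

M_X(t) = ₁F₁(1; 2; t)
D[M](t) = ₁F₁(2; 3; t)/2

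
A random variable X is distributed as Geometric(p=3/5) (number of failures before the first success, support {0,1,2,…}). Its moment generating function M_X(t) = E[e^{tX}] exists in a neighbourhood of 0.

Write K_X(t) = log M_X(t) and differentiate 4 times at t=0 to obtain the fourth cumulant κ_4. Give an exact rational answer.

M_X(t) = 3/(5*(1 - 2*e^(t)/5))
K_X(t) = log M_X(t) = -log(1 - 2*e^(t)/5) - log(5) + log(3)
dK/dt = -2*e^(t)/(2*e^(t) - 5)
d^2K/dt^2 = 10*e^(t)/(4*e^(2*t) - 20*e^(t) + 25)
d^3K/dt^3 = (-20*e^(2*t) - 50*e^(t))/(8*e^(3*t) - 60*e^(2*t) + 150*e^(t) - 125)
d^4K/dt^4 = (40*e^(3*t) + 400*e^(2*t) + 250*e^(t))/(16*e^(4*t) - 160*e^(3*t) + 600*e^(2*t) - 1000*e^(t) + 625)

κ_4 = d^4K/dt^4 |_{t=0} = 230/27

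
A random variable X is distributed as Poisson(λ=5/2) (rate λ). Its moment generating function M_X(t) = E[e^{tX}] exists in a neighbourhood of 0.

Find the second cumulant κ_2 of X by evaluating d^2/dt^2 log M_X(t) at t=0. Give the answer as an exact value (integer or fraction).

κ_2 = K′′(0) = 5/2

M_X(t) = e^(5*e^(t)/2 - 5/2)
K_X(t) = log M_X(t) = 5*e^(t)/2 - 5/2
K′(t) = 5*e^(t)/2
K′′(t) = 5*e^(t)/2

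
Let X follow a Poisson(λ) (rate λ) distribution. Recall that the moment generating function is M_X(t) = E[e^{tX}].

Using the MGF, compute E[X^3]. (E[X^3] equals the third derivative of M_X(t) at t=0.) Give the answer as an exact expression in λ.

E[X^3] = M′′′(0) = λ*(λ^2 + 3*λ + 1)

M_X(t) = e^(λ*(e^(t) - 1))
M′(t) = λ*e^(-λ)*e^(t)*e^(λ*e^(t))
M′′(t) = (λ^2*e^(2*t)*e^(λ*e^(t)) + λ*e^(t)*e^(λ*e^(t)))*e^(-λ)
M′′′(t) = (λ^3*e^(3*t)*e^(λ*e^(t)) + 3*λ^2*e^(2*t)*e^(λ*e^(t)) + λ*e^(t)*e^(λ*e^(t)))*e^(-λ)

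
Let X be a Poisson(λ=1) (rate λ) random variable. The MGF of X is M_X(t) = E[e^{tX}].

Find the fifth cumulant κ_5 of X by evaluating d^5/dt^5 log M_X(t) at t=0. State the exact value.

κ_5 = K′′′′′(0) = 1

M_X(t) = e^(e^(t) - 1)
K_X(t) = log M_X(t) = e^(t) - 1
K′(t) = e^(t)
K′′(t) = e^(t)
K′′′(t) = e^(t)
K′′′′(t) = e^(t)
K′′′′′(t) = e^(t)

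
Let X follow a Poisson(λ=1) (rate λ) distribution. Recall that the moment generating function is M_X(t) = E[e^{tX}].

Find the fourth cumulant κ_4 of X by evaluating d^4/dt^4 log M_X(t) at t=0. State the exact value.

M_X(t) = e^(e^(t) - 1)
K_X(t) = log M_X(t) = e^(t) - 1
K^(4)(t) = e^(t)

κ_4 = K^(4)(0) = 1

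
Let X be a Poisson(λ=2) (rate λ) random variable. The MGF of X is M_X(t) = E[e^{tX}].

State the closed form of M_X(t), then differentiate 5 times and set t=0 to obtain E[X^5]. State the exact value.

M_X(t) = e^(2*e^(t) - 2)
D^5[M](t) = (32*e^(5*t)*e^(2*e^(t)) + 160*e^(4*t)*e^(2*e^(t)) + 200*e^(3*t)*e^(2*e^(t)) + 60*e^(2*t)*e^(2*e^(t)) + 2*e^(t)*e^(2*e^(t)))*e^(-2)

E[X^5] = D^5[M](0) = 454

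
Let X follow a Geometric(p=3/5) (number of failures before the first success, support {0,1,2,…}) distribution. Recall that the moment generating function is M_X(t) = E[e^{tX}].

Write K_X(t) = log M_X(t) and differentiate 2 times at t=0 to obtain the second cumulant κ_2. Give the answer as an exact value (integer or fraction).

κ_2 = K′′(0) = 10/9

M_X(t) = 3/(5*(1 - 2*e^(t)/5))
K_X(t) = log M_X(t) = -log(1 - 2*e^(t)/5) - log(5) + log(3)
K′(t) = -2*e^(t)/(2*e^(t) - 5)
K′′(t) = 10*e^(t)/(4*e^(2*t) - 20*e^(t) + 25)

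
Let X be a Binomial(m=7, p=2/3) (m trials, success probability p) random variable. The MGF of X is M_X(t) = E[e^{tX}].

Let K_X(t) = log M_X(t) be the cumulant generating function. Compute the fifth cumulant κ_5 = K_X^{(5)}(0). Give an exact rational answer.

κ_5 = d^5K/dt^5 |_{t=0} = 70/81

M_X(t) = (2*e^(t)/3 + 1/3)^7
K_X(t) = log M_X(t) = 7*log(2*e^(t)/3 + 1/3)
dK/dt = 14*e^(t)/(2*e^(t) + 1)
d^2K/dt^2 = 14*e^(t)/(4*e^(2*t) + 4*e^(t) + 1)
d^3K/dt^3 = (-28*e^(2*t) + 14*e^(t))/(8*e^(3*t) + 12*e^(2*t) + 6*e^(t) + 1)
d^4K/dt^4 = (56*e^(3*t) - 112*e^(2*t) + 14*e^(t))/(16*e^(4*t) + 32*e^(3*t) + 24*e^(2*t) + 8*e^(t) + 1)
d^5K/dt^5 = (-112*e^(4*t) + 616*e^(3*t) - 308*e^(2*t) + 14*e^(t))/(32*e^(5*t) + 80*e^(4*t) + 80*e^(3*t) + 40*e^(2*t) + 10*e^(t) + 1)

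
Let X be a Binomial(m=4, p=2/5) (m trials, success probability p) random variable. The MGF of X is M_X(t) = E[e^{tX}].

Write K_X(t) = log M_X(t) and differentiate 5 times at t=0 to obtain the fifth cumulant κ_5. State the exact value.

M_X(t) = (2*e^(t)/5 + 3/5)^4
K_X(t) = log M_X(t) = 4*log(2*e^(t)/5 + 3/5)
dK/dt = 8*e^(t)/(2*e^(t) + 3)
d^2K/dt^2 = 24*e^(t)/(4*e^(2*t) + 12*e^(t) + 9)
d^3K/dt^3 = (-48*e^(2*t) + 72*e^(t))/(8*e^(3*t) + 36*e^(2*t) + 54*e^(t) + 27)
d^4K/dt^4 = (96*e^(3*t) - 576*e^(2*t) + 216*e^(t))/(16*e^(4*t) + 96*e^(3*t) + 216*e^(2*t) + 216*e^(t) + 81)
d^5K/dt^5 = (-192*e^(4*t) + 3168*e^(3*t) - 4752*e^(2*t) + 648*e^(t))/(32*e^(5*t) + 240*e^(4*t) + 720*e^(3*t) + 1080*e^(2*t) + 810*e^(t) + 243)

κ_5 = d^5K/dt^5 |_{t=0} = -1128/3125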